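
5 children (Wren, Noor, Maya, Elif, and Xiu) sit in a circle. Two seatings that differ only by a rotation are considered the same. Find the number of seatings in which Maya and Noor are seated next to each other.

Glue Maya and Noor into a block (2 internal orders). Seating 4 units around a circle gives (3)! arrangements.
So 2 × (3)! = 2 × 6 = 12.

12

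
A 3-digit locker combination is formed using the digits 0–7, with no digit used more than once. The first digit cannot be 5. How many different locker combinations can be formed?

The first digit has 8−1 = 7 choices (anything except 5).
The remaining 2 digits are filled from the other 7 symbols without repetition: 7 × 6 = 42.
Total: 7 × 42 = 294.

294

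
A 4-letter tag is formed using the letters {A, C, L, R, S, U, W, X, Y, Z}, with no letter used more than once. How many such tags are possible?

5040

This is a permutation of 4 out of 10: P(10,4) = 10!/6!.
10 × 9 × 8 × 7 = 5040.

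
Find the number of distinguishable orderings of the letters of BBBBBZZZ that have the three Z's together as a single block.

Treat the 3 copies of Z as a single block. The multiset to arrange is then {ZZZ, B, B, B, B, B}, 6 items in all.
That gives (6)!/(5!) = 6 arrangements.

6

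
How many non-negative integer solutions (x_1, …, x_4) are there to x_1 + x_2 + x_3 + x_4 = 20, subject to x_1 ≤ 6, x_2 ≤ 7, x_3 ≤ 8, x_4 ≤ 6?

Without the upper bounds there are C(23,3) = 1771 ways to split 20 among 4 variables.
Subtract solutions that violate a single cap (substitute x_i' = x_i − (cap_i+1)): x_1 ≥ 7 gives C(16,3) = 560; x_2 ≥ 8 gives C(15,3) = 455; x_3 ≥ 9 gives C(14,3) = 364; x_4 ≥ 7 gives C(16,3) = 560. Together 1939.
Add back pairs where two caps are both exceeded: 56 + 35 + 84 + 20 + 56 + 35 = 286.
By inclusion–exclusion the count is 1771 − 1939 + 286 = 118.

118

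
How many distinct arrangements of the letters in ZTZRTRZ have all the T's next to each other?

Treat the 2 copies of T as a single block. The multiset to arrange is then {TT, R, R, Z, Z, Z}, 6 items in all.
That gives (6)!/(3!·2!) = 60 arrangements.

60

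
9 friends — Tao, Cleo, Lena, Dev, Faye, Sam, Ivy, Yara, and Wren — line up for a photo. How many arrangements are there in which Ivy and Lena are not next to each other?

282240

Of the 9! = 362880 arrangements, those with Ivy and Lena adjacent number 2 × 8! = 80640 (treat the pair as a block with 2 internal orders).
So 362880 − 80640 = 282240 arrangements keep them apart.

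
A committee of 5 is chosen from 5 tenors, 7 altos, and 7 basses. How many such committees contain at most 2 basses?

8877

Split by how many basses are chosen (0 through 2).
Sum: C(7,0)·C(12,5) + C(7,1)·C(12,4) + C(7,2)·C(12,3) = 792 + 3465 + 4620 = 8877.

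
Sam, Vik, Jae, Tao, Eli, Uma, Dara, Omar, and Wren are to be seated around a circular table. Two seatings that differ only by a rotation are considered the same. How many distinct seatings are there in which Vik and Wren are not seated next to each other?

Without the restriction there are (8)! = 40320 seatings.
Seatings with Vik beside Wren: treat them as a block with 2 internal orders, giving 2 × (7)! = 10080.
Subtracting, 40320 − 10080 = 30240.

30240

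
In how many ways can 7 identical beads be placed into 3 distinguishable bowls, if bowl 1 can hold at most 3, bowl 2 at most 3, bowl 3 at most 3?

6

By stars and bars, unrestricted non-negative solutions to x_1+…+x_3 = 7 number C(7+2,2) = 36.
Subtract solutions that violate a single cap (substitute x_i' = x_i − (cap_i+1)): x_1 ≥ 4 gives C(5,2) = 10; x_2 ≥ 4 gives C(5,2) = 10; x_3 ≥ 4 gives C(5,2) = 10. Together 30.
No two caps can be exceeded simultaneously, so the pair terms are all 0.
By inclusion–exclusion the count is 36 − 30 + 0 = 6.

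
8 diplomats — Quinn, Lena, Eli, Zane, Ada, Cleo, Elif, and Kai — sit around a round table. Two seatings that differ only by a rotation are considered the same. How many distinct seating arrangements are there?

Fix one person's seat to break rotational symmetry; the remaining 7 people can be arranged in (7)! = 5040 ways.

5040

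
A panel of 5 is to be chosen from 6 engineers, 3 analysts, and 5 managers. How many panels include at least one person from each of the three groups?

Total 5-person selections from all 14: C(14,5) = 2002.
Subtract selections that omit an entire group: no engineers → C(8,5) = 56; no analysts → C(11,5) = 462; no managers → C(9,5) = 126.
Add back selections omitting two groups (i.e. drawn from a single group): C(6,5) + C(3,5) + C(5,5) = 7.
By inclusion–exclusion: 2002 − 644 + 7 = 1365.

1365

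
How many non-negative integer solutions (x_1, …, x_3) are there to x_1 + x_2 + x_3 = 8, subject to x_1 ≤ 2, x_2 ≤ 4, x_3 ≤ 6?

12

Ignoring the caps, the number of non-negative solutions to x_1+…+x_3 = 8 is C(10,2) = 45.
Subtract solutions that violate a single cap (substitute x_i' = x_i − (cap_i+1)): x_1 ≥ 3 gives C(7,2) = 21; x_2 ≥ 5 gives C(5,2) = 10; x_3 ≥ 7 gives C(3,2) = 3. Together 34.
Add back pairs where two caps are both exceeded: 1 + 0 + 0 = 1.
By inclusion–exclusion the count is 45 − 34 + 1 = 12.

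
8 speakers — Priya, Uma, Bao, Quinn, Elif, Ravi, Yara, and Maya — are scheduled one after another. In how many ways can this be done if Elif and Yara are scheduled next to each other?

10080

Glue Elif and Yara into one block (2 internal orders), leaving 7 units to arrange in a row.
So the count is 2·(7)! = 10080.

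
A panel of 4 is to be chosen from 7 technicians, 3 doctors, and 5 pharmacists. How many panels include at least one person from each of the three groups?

With no constraint there are C(15,4) = 1365 possible selections.
Subtract selections that omit an entire group: no technicians → C(8,4) = 70; no doctors → C(12,4) = 495; no pharmacists → C(10,4) = 210.
Add back selections omitting two groups (i.e. drawn from a single group): C(7,4) + C(3,4) + C(5,4) = 40.
By inclusion–exclusion: 1365 − 775 + 40 = 630.

630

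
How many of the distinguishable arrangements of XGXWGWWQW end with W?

1680

Fix W in the last position and arrange the remaining 8 letters.
Those 8 letters have G appearing twice, W appearing 3 times, and X appearing twice, giving (8)!/(3!·2!·2!) = 1680.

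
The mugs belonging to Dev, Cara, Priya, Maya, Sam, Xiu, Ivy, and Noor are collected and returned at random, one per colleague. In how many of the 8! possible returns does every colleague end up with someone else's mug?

This is the derangement count D_8: permutations of 8 items with no fixed point.
By inclusion–exclusion this is Σ_{j=0}^{8} (−1)^j C(8,j)·(8−j)!.
Computing: 40320 − 40320 + 20160 − 6720 + 1680 − 336 + 56 − 8 + 1 = 14833.

14833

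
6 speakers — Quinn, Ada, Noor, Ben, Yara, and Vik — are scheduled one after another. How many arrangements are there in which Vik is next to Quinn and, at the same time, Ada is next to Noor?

Treat {Vik,Quinn} as one block (2 orders) and {Ada,Noor} as another (2 orders).
That leaves 4 units to arrange: 2 × 2 × 4! = 4 × 24 = 96.

96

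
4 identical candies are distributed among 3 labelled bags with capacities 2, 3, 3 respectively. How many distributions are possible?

Ignoring the caps, the number of non-negative solutions to x_1+…+x_3 = 4 is C(6,2) = 15.
Subtract solutions that violate a single cap (substitute x_i' = x_i − (cap_i+1)): x_1 ≥ 3 gives C(3,2) = 3; x_2 ≥ 4 gives C(2,2) = 1; x_3 ≥ 4 gives C(2,2) = 1. Together 5.
No two caps can be exceeded simultaneously, so the pair terms are all 0.
By inclusion–exclusion the count is 15 − 5 + 0 = 10.

10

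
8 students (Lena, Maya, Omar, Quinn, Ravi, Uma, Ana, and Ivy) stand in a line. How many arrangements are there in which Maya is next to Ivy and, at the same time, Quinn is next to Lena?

Treat {Maya,Ivy} as one block (2 orders) and {Quinn,Lena} as another (2 orders).
That leaves 6 units to arrange: 2 × 2 × 6! = 4 × 720 = 2880.

2880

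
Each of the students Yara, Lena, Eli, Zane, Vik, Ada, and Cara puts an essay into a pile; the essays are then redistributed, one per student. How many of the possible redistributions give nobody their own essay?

1854

Let Aᵢ be the assignments in which student i gets their own essay. We want the size of the complement of A₁∪…∪A_7.
By inclusion–exclusion this is Σ_{j=0}^{7} (−1)^j C(7,j)·(7−j)!.
Computing: 5040 − 5040 + 2520 − 840 + 210 − 42 + 7 − 1 = 1854.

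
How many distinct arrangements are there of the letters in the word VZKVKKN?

420

The 7 letters of VZKVKKN have repeats: K appearing 3 times and V appearing twice.
The number of distinct arrangements is 7!/(3!·2!) = 5040/12 = 420.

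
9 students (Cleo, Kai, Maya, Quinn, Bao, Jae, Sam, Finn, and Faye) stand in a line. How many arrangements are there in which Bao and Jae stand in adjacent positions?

Place the 7 others and the Bao-Jae pair as 8 objects in a line; the pair has 2 internal arrangements.
So the count is 2·(8)! = 80640.

80640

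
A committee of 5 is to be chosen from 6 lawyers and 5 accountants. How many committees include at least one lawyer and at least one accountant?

455

Total 5-person selections from all 11: C(11,5) = 462.
Subtract selections that omit an entire group: no lawyers → C(5,5) = 1; no accountants → C(6,5) = 6.
Both groups omitted at once is impossible, so 462 − 7 = 455.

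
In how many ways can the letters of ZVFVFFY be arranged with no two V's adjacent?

300

There are 7!/(3!·2!) = 420 arrangements of ZVFVFFY in total.
Arrangements with the V's together: treat VV as one letter, giving (6)!/(3!) = 120.
Subtracting, 420 − 120 = 300 arrangements keep the V's apart.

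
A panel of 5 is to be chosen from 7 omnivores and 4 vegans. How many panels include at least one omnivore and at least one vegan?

441

Total 5-person selections from all 11: C(11,5) = 462.
Selections missing a whole group: no omnivores → C(4,5) = 0; no vegans → C(7,5) = 21.
Both groups omitted at once is impossible, so 462 − 21 = 441.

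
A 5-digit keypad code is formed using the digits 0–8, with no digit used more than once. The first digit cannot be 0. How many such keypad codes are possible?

The first digit has 9−1 = 8 choices (anything except 0).
The remaining 4 digits are filled from the other 8 symbols without repetition: 8 × 7 × 6 × 5 = 1680.
Total: 8 × 1680 = 13440.

13440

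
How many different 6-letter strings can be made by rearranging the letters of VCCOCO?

Letter multiplicities in VCCOCO: C×3, O×2, V×1.
Dividing 6! = 720 by 3!·2! = 12 for the repeated letters gives 60.

60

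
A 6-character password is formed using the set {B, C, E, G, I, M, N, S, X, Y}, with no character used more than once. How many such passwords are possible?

151200

Choose and order 6 of the 10 symbols: the first character has 10 options, the next 9, and so on down to 5.
That product is 10 × 9 × 8 × 7 × 6 × 5 = 151200.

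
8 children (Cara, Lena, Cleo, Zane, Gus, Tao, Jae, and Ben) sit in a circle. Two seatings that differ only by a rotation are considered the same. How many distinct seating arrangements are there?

5040

Around a circle, 8 distinct people have 8!/8 = (7)! = 5040 rotationally distinct seatings.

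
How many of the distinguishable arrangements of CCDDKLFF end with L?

630

Fix L in the last position and arrange the remaining 7 letters.
Those 7 letters have C appearing twice, D appearing twice, and F appearing twice, giving (7)!/(2!·2!·2!) = 630.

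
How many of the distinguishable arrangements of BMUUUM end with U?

Fix U in the last position and arrange the remaining 5 letters.
Those 5 letters have M appearing twice and U appearing twice, giving (5)!/(2!·2!) = 30.

30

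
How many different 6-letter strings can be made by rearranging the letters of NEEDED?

60

NEEDED has 6 letters with D appearing twice and E appearing 3 times.
Dividing 6! = 720 by 3!·2! = 12 for the repeated letters gives 60.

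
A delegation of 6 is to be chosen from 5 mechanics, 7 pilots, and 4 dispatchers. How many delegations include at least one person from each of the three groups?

6545

Total 6-person selections from all 16: C(16,6) = 8008.
Selections missing a whole group: no mechanics → C(11,6) = 462; no pilots → C(9,6) = 84; no dispatchers → C(12,6) = 924.
Add back selections omitting two groups (i.e. drawn from a single group): C(5,6) + C(7,6) + C(4,6) = 7.
By inclusion–exclusion: 8008 − 1470 + 7 = 6545.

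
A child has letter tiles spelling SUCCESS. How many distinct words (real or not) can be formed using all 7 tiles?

420

SUCCESS has 7 letters with C appearing twice and S appearing 3 times.
The number of distinct arrangements is 7!/(3!·2!) = 5040/12 = 420.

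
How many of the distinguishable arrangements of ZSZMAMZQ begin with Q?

420

With the first slot taken by Q, it remains to arrange the other 7 letters (ZSZMAMZ).
Those 7 letters have M appearing twice and Z appearing 3 times, giving (7)!/(3!·2!) = 420.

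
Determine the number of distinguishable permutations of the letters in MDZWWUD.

1260

The 7 letters of MDZWWUD have repeats: D appearing twice and W appearing twice.
So there are 7! / (2!·2!) = 1260 distinguishable arrangements.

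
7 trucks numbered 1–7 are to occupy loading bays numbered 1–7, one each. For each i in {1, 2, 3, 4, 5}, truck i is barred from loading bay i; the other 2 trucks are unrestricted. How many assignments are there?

2428

Let Aᵢ (for 1 ≤ i ≤ 5) be the placements that put truck i in its forbidden loading bay. Any j of these fix j positions, leaving (7−j)! ways to fill the rest, and there are C(5,j) ways to pick which j.
By inclusion–exclusion, the number of valid placements is Σ_{j=0}^{5} (−1)^j C(5,j)·(7−j)!.
Computing: 5040 − 3600 + 1200 − 240 + 30 − 2 = 2428.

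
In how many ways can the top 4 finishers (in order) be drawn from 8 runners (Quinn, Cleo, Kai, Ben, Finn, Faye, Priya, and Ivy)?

There are 8 choices for 1st place, 7 for 2nd, and so on down to 5 for position 4.
That gives 8 × 7 × 6 × 5 = 1680.

1680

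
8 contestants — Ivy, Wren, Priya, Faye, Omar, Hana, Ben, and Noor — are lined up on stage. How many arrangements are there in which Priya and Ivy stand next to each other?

Glue Priya and Ivy into one block (2 internal orders), leaving 7 units to arrange in a row.
So the count is 2·(7)! = 10080.

10080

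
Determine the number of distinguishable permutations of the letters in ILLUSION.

10080

The 8 letters of ILLUSION have repeats: I appearing twice and L appearing twice.
The number of distinct arrangements is 8!/(2!·2!) = 40320/4 = 10080.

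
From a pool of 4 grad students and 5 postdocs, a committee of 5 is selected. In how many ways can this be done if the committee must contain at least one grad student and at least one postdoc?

125

Unrestricted: C(9,5) = 126 ways to pick any 5 of the 9.
Selections missing a whole group: no grad students → C(5,5) = 1; no postdocs → C(4,5) = 0.
Both groups omitted at once is impossible, so 126 − 1 = 125.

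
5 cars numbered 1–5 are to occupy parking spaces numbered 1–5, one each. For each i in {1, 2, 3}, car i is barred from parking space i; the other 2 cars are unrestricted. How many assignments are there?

64

Let Aᵢ (for i ∈ {1, 2, 3}) be the placements that put car i in its forbidden parking space. Any j of these fix j positions, leaving (5−j)! ways to fill the rest, and there are C(3,j) ways to pick which j.
By inclusion–exclusion, the number of valid placements is Σ_{j=0}^{3} (−1)^j C(3,j)·(5−j)!.
Computing: 120 − 72 + 18 − 2 = 64.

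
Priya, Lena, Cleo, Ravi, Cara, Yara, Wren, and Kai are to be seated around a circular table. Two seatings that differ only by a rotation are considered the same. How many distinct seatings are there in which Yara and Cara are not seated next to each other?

All circular seatings of 8 people number (7)! = 5040.
Those with Yara next to Cara: fuse the pair into one unit and seat 7 units around a circle — 2·(6)! = 1440.
Subtracting, 5040 − 1440 = 3600.

3600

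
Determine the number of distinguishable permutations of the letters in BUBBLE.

120

The 6 letters of BUBBLE have repeats: B appearing 3 times.
The number of distinct arrangements is 6!/(3!) = 720/6 = 120.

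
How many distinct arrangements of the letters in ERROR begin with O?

With the first slot taken by O, it remains to arrange the other 4 letters (ERRR).
Those 4 letters have R appearing 3 times, giving (4)!/(3!) = 4.

4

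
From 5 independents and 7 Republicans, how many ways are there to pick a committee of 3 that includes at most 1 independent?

Split by how many independents are chosen (0 through 1).
Sum: C(5,0)·C(7,3) + C(5,1)·C(7,2) = 35 + 105 = 140.

140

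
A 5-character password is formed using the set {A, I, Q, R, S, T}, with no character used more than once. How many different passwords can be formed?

With no repetition, fill the 5 characters in order: 6 choices, then 5, down to 2.
6 × 5 × 4 × 3 × 2 = 720.

720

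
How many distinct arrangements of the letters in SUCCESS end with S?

Fix S in the last position and arrange the remaining 6 letters.
Those 6 letters have C appearing twice and S appearing twice, giving (6)!/(2!·2!) = 180.

180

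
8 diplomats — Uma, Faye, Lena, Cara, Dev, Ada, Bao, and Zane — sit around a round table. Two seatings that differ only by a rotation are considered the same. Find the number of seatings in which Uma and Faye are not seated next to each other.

3600

Without the restriction there are (7)! = 5040 seatings.
Those with Uma next to Faye: fuse the pair into one unit and seat 7 units around a circle — 2·(6)! = 1440.
Subtracting, 5040 − 1440 = 3600.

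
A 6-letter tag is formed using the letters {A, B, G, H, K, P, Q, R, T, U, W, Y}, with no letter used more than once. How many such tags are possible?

Choose and order 6 of the 12 symbols: the first letter has 12 options, the next 11, and so on down to 7.
12 × 11 × 10 × 9 × 8 × 7 = 665280.

665280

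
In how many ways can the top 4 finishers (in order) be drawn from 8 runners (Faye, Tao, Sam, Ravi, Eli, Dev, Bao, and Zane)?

1680

This is an ordered selection of 4 from 8: P(8,4).
That gives 8 × 7 × 6 × 5 = 1680.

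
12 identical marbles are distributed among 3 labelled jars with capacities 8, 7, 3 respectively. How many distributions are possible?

22

Without the upper bounds there are C(14,2) = 91 ways to split 12 among 3 jars.
Subtract solutions that violate a single cap (substitute x_i' = x_i − (cap_i+1)): x_1 ≥ 9 gives C(5,2) = 10; x_2 ≥ 8 gives C(6,2) = 15; x_3 ≥ 4 gives C(10,2) = 45. Together 70.
Add back pairs where two caps are both exceeded: 0 + 0 + 1 = 1.
By inclusion–exclusion the count is 91 − 70 + 1 = 22.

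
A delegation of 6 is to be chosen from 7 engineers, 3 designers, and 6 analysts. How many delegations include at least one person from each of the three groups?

Total 6-person selections from all 16: C(16,6) = 8008.
Selections missing a whole group: no engineers → C(9,6) = 84; no designers → C(13,6) = 1716; no analysts → C(10,6) = 210.
Add back selections omitting two groups (i.e. drawn from a single group): C(7,6) + C(3,6) + C(6,6) = 8.
By inclusion–exclusion: 8008 − 2010 + 8 = 6006.

6006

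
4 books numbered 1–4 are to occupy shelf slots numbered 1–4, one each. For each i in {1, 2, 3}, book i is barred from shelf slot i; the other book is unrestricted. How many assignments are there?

Let Aᵢ (for i ∈ {1, 2, 3}) be the placements that put book i in its forbidden shelf slot. Any j of these fix j positions, leaving (4−j)! ways to fill the rest, and there are C(3,j) ways to pick which j.
By inclusion–exclusion, the number of valid placements is Σ_{j=0}^{3} (−1)^j C(3,j)·(4−j)!.
Computing: 24 − 18 + 6 − 1 = 11.

11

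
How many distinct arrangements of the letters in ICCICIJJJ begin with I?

560

With the first slot taken by I, it remains to arrange the other 8 letters (CCICIJJJ).
Those 8 letters have C appearing 3 times, I appearing twice, and J appearing 3 times, giving (8)!/(3!·3!·2!) = 560.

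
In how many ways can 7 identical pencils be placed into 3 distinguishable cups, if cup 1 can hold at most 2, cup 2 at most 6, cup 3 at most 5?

Ignoring the caps, the number of non-negative solutions to x_1+…+x_3 = 7 is C(9,2) = 36.
Subtract solutions that violate a single cap (substitute x_i' = x_i − (cap_i+1)): x_1 ≥ 3 gives C(6,2) = 15; x_2 ≥ 7 gives C(2,2) = 1; x_3 ≥ 6 gives C(3,2) = 3. Together 19.
No two caps can be exceeded simultaneously, so the pair terms are all 0.
By inclusion–exclusion the count is 36 − 19 + 0 = 17.

17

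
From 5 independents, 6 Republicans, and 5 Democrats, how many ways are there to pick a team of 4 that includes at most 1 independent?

1155

Split by how many independents are chosen (0 through 1).
Sum: C(5,0)·C(11,4) + C(5,1)·C(11,3) = 330 + 825 = 1155.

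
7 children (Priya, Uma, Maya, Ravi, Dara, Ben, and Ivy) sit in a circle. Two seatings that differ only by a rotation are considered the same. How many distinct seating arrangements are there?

Fix one person's seat to break rotational symmetry; the remaining 6 people can be arranged in (6)! = 720 ways.

720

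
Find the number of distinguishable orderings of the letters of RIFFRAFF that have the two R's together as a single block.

210

Treat the 2 copies of R as a single block. The multiset to arrange is then {RR, A, F, F, F, F, I}, 7 items in all.
That gives (7)!/(4!) = 210 arrangements.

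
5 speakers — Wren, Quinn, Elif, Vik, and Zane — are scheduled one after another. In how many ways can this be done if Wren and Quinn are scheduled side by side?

Treat {Wren, Quinn} as a single unit. There are 4 units to order, and the pair itself can be ordered 2 ways.
So the count is 2·(4)! = 48.

48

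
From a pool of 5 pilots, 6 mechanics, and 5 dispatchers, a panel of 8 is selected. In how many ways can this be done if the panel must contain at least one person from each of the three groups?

12495

Unrestricted: C(16,8) = 12870 ways to pick any 8 of the 16.
Subtract selections that omit an entire group: no pilots → C(11,8) = 165; no mechanics → C(10,8) = 45; no dispatchers → C(11,8) = 165.
Add back selections omitting two groups (i.e. drawn from a single group): C(5,8) + C(6,8) + C(5,8) = 0.
By inclusion–exclusion: 12870 − 375 + 0 = 12495.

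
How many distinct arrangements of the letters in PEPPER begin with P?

With the first slot taken by P, it remains to arrange the other 5 letters (EPPER).
Those 5 letters have E appearing twice and P appearing twice, giving (5)!/(2!·2!) = 30.

30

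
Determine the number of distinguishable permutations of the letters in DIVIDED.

420

The 7 letters of DIVIDED have repeats: D appearing 3 times and I appearing twice.
The number of distinct arrangements is 7!/(3!·2!) = 5040/12 = 420.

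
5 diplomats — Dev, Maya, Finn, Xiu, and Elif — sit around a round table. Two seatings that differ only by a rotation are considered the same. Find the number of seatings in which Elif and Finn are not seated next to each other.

Without the restriction there are (4)! = 24 seatings.
Those with Elif next to Finn: fuse the pair into one unit and seat 4 units around a circle — 2·(3)! = 12.
Subtracting, 24 − 12 = 12.

12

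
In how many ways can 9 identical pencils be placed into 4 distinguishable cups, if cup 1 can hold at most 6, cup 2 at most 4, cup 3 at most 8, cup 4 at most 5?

154

Ignoring the caps, the number of non-negative solutions to x_1+…+x_4 = 9 is C(12,3) = 220.
Subtract solutions that violate a single cap (substitute x_i' = x_i − (cap_i+1)): x_1 ≥ 7 gives C(5,3) = 10; x_2 ≥ 5 gives C(7,3) = 35; x_3 ≥ 9 gives C(3,3) = 1; x_4 ≥ 6 gives C(6,3) = 20. Together 66.
No two caps can be exceeded simultaneously, so the pair terms are all 0.
By inclusion–exclusion the count is 220 − 66 + 0 = 154.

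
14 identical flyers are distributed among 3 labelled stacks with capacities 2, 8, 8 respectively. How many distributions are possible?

12

By stars and bars, unrestricted non-negative solutions to x_1+…+x_3 = 14 number C(14+2,2) = 120.
Subtract solutions that violate a single cap (substitute x_i' = x_i − (cap_i+1)): x_1 ≥ 3 gives C(13,2) = 78; x_2 ≥ 9 gives C(7,2) = 21; x_3 ≥ 9 gives C(7,2) = 21. Together 120.
Add back pairs where two caps are both exceeded: 6 + 6 + 0 = 12.
By inclusion–exclusion the count is 120 − 120 + 12 = 12.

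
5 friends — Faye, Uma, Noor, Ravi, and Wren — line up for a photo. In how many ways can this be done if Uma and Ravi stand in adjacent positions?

48

Treat {Uma, Ravi} as a single unit. There are 4 units to order, and the pair itself can be ordered 2 ways.
That gives 2 × 4! = 2 × 24 = 48.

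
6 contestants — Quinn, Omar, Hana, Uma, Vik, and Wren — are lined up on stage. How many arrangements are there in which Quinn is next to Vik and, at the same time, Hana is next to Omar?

Treat {Quinn,Vik} as one block (2 orders) and {Hana,Omar} as another (2 orders).
That leaves 4 units to arrange: 2 × 2 × 4! = 4 × 24 = 96.

96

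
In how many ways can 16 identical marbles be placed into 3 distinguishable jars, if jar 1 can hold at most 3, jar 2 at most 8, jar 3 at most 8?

Ignoring the caps, the number of non-negative solutions to x_1+…+x_3 = 16 is C(18,2) = 153.
Subtract solutions that violate a single cap (substitute x_i' = x_i − (cap_i+1)): x_1 ≥ 4 gives C(14,2) = 91; x_2 ≥ 9 gives C(9,2) = 36; x_3 ≥ 9 gives C(9,2) = 36. Together 163.
Add back pairs where two caps are both exceeded: 10 + 10 + 0 = 20.
By inclusion–exclusion the count is 153 − 163 + 20 = 10.

10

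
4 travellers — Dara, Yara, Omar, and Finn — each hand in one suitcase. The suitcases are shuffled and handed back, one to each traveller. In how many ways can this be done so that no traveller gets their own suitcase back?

This is the derangement count D_4: permutations of 4 items with no fixed point.
By inclusion–exclusion this is Σ_{j=0}^{4} (−1)^j C(4,j)·(4−j)!.
Computing: 24 − 24 + 12 − 4 + 1 = 9.

9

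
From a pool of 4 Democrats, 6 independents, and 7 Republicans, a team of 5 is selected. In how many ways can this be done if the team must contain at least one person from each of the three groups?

Unrestricted: C(17,5) = 6188 ways to pick any 5 of the 17.
Selections missing a whole group: no Democrats → C(13,5) = 1287; no independents → C(11,5) = 462; no Republicans → C(10,5) = 252.
Add back selections omitting two groups (i.e. drawn from a single group): C(4,5) + C(6,5) + C(7,5) = 27.
By inclusion–exclusion: 6188 − 2001 + 27 = 4214.

4214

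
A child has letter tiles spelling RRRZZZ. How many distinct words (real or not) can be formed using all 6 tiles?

20

Letter multiplicities in RRRZZZ: R×3, Z×3.
So there are 6! / (3!·3!) = 20 distinguishable arrangements.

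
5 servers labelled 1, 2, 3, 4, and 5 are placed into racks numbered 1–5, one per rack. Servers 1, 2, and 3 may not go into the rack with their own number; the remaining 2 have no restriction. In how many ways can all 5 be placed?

Let Aᵢ (for i ∈ {1, 2, 3}) be the placements that put server i in its forbidden rack. Any j of these fix j positions, leaving (5−j)! ways to fill the rest, and there are C(3,j) ways to pick which j.
By inclusion–exclusion, the number of valid placements is Σ_{j=0}^{3} (−1)^j C(3,j)·(5−j)!.
Computing: 120 − 72 + 18 − 2 = 64.

64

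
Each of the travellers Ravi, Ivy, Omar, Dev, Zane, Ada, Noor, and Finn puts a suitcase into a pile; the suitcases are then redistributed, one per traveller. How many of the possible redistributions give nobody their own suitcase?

14833

Let Aᵢ be the assignments in which traveller i gets their own suitcase. We want the size of the complement of A₁∪…∪A_8.
By inclusion–exclusion this is Σ_{j=0}^{8} (−1)^j C(8,j)·(8−j)!.
Computing: 40320 − 40320 + 20160 − 6720 + 1680 − 336 + 56 − 8 + 1 = 14833.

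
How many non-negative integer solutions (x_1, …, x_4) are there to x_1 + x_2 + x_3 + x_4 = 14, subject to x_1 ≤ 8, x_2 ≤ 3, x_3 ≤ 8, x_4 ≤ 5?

160

By stars and bars, unrestricted non-negative solutions to x_1+…+x_4 = 14 number C(14+3,3) = 680.
Subtract solutions that violate a single cap (substitute x_i' = x_i − (cap_i+1)): x_1 ≥ 9 gives C(8,3) = 56; x_2 ≥ 4 gives C(13,3) = 286; x_3 ≥ 9 gives C(8,3) = 56; x_4 ≥ 6 gives C(11,3) = 165. Together 563.
Add back pairs where two caps are both exceeded: 4 + 0 + 0 + 4 + 35 + 0 = 43.
By inclusion–exclusion the count is 680 − 563 + 43 = 160.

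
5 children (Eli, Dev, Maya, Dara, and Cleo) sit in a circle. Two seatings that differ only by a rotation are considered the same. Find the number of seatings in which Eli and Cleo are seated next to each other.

12

Glue Eli and Cleo into a block (2 internal orders). Seating 4 units around a circle gives (3)! arrangements.
So 2 × (3)! = 2 × 6 = 12.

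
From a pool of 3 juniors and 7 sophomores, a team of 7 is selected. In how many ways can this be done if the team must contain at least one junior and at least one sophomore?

Unrestricted: C(10,7) = 120 ways to pick any 7 of the 10.
Subtract selections that omit an entire group: no juniors → C(7,7) = 1; no sophomores → C(3,7) = 0.
Both groups omitted at once is impossible, so 120 − 1 = 119.

119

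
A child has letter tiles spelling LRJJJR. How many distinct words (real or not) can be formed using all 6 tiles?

The 6 letters of LRJJJR have repeats: J appearing 3 times and R appearing twice.
The number of distinct arrangements is 6!/(3!·2!) = 720/12 = 60.

60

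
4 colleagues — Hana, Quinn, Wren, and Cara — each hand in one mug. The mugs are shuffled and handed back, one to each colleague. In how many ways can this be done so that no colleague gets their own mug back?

9

Let Aᵢ be the assignments in which colleague i gets their own mug. We want the size of the complement of A₁∪…∪A_4.
By inclusion–exclusion this is Σ_{j=0}^{4} (−1)^j C(4,j)·(4−j)!.
Computing: 24 − 24 + 12 − 4 + 1 = 9.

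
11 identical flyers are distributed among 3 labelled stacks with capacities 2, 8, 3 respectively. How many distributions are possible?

6

By stars and bars, unrestricted non-negative solutions to x_1+…+x_3 = 11 number C(11+2,2) = 78.
Subtract solutions that violate a single cap (substitute x_i' = x_i − (cap_i+1)): x_1 ≥ 3 gives C(10,2) = 45; x_2 ≥ 9 gives C(4,2) = 6; x_3 ≥ 4 gives C(9,2) = 36. Together 87.
Add back pairs where two caps are both exceeded: 0 + 15 + 0 = 15.
By inclusion–exclusion the count is 78 − 87 + 15 = 6.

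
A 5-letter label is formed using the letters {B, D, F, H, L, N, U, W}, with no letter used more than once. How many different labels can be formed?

With no repetition, fill the 5 letters in order: 8 choices, then 7, down to 4.
8 × 7 × 6 × 5 × 4 = 6720.

6720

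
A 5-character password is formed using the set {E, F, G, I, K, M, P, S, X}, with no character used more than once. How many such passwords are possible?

Choose and order 5 of the 9 symbols: the first character has 9 options, the next 8, and so on down to 5.
That product is 9 × 8 × 7 × 6 × 5 = 15120.

15120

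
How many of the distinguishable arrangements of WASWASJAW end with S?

1120

With the last slot taken by S, it remains to arrange the other 8 letters (WAWASJAW).
Those 8 letters have A appearing 3 times and W appearing 3 times, giving (8)!/(3!·3!) = 1120.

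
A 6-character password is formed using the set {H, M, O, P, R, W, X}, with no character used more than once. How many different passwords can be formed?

5040

Choose and order 6 of the 7 symbols: the first character has 7 options, the next 6, and so on down to 2.
That product is 7 × 6 × 5 × 4 × 3 × 2 = 5040.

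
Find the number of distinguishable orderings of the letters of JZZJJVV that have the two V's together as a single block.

Treat the 2 copies of V as a single block. The multiset to arrange is then {VV, J, J, J, Z, Z}, 6 items in all.
That gives (6)!/(3!·2!) = 60 arrangements.

60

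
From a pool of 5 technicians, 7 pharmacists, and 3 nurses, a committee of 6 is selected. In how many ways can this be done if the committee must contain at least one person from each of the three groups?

3850

With no constraint there are C(15,6) = 5005 possible selections.
Subtract selections that omit an entire group: no technicians → C(10,6) = 210; no pharmacists → C(8,6) = 28; no nurses → C(12,6) = 924.
Add back selections omitting two groups (i.e. drawn from a single group): C(5,6) + C(7,6) + C(3,6) = 7.
By inclusion–exclusion: 5005 − 1162 + 7 = 3850.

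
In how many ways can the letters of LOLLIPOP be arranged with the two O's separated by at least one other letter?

1260

Total arrangements of LOLLIPOP: 8!/(3!·2!·2!) = 1680.
Arrangements with the O's together: treat OO as one letter, giving (7)!/(3!·2!) = 420.
Subtracting, 1680 − 420 = 1260 arrangements keep the O's apart.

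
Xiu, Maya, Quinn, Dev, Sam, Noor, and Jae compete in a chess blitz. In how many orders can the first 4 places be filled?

840

This is an ordered selection of 4 from 7: P(7,4).
That gives 7 × 6 × 5 × 4 = 840.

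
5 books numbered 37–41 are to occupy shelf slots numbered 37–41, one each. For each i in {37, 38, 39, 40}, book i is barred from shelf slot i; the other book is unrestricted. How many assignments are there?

53

Let Aᵢ (for 37 ≤ i ≤ 40) be the placements that put book i in its forbidden shelf slot. Any j of these fix j positions, leaving (5−j)! ways to fill the rest, and there are C(4,j) ways to pick which j.
By inclusion–exclusion, the number of valid placements is Σ_{j=0}^{4} (−1)^j C(4,j)·(5−j)!.
Computing: 120 − 96 + 36 − 8 + 1 = 53.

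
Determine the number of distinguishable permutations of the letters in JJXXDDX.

The 7 letters of JJXXDDX have repeats: D appearing twice, J appearing twice, and X appearing 3 times.
So there are 7! / (3!·2!·2!) = 210 distinguishable arrangements.

210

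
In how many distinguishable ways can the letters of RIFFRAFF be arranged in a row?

840

RIFFRAFF has 8 letters with F appearing 4 times and R appearing twice.
The number of distinct arrangements is 8!/(4!·2!) = 40320/48 = 840.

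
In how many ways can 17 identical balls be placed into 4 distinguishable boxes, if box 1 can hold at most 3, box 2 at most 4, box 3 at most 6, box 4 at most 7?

20

Ignoring the caps, the number of non-negative solutions to x_1+…+x_4 = 17 is C(20,3) = 1140.
Subtract solutions that violate a single cap (substitute x_i' = x_i − (cap_i+1)): x_1 ≥ 4 gives C(16,3) = 560; x_2 ≥ 5 gives C(15,3) = 455; x_3 ≥ 7 gives C(13,3) = 286; x_4 ≥ 8 gives C(12,3) = 220. Together 1521.
Add back pairs where two caps are both exceeded: 165 + 84 + 56 + 56 + 35 + 10 = 406.
Subtract triples: 4 + 1 + 0 + 0 = 5.
By inclusion–exclusion the count is 1140 − 1521 + 406 − 5 = 20.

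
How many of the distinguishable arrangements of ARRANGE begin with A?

With the first slot taken by A, it remains to arrange the other 6 letters (RRANGE).
Those 6 letters have R appearing twice, giving (6)!/(2!) = 360.

360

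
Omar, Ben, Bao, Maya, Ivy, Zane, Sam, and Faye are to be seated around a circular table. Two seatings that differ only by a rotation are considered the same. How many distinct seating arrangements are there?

Fix one person's seat to break rotational symmetry; the remaining 7 people can be arranged in (7)! = 5040 ways.

5040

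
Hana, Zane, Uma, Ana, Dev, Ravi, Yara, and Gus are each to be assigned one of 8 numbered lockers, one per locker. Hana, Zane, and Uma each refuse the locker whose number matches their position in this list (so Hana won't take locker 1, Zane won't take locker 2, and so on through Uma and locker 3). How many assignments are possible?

27240

Let Aᵢ (for i ∈ {1, 2, 3}) be the placements that put person i in their forbidden locker. Any j of these fix j positions, leaving (8−j)! ways to fill the rest, and there are C(3,j) ways to pick which j.
By inclusion–exclusion, the number of valid placements is Σ_{j=0}^{3} (−1)^j C(3,j)·(8−j)!.
Computing: 40320 − 15120 + 2160 − 120 = 27240.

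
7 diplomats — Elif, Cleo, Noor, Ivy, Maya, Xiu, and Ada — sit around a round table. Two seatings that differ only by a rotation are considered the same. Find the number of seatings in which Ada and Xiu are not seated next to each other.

480

Without the restriction there are (6)! = 720 seatings.
Those with Ada next to Xiu: fuse the pair into one unit and seat 6 units around a circle — 2·(5)! = 240.
Subtracting, 720 − 240 = 480.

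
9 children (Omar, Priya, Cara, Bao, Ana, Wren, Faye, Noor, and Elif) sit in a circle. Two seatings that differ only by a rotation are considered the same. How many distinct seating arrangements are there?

40320

Fix one person's seat to break rotational symmetry; the remaining 8 people can be arranged in (8)! = 40320 ways.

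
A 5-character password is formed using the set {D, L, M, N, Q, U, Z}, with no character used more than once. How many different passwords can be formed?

With no repetition, fill the 5 characters in order: 7 choices, then 6, down to 3.
7 × 6 × 5 × 4 × 3 = 2520.

2520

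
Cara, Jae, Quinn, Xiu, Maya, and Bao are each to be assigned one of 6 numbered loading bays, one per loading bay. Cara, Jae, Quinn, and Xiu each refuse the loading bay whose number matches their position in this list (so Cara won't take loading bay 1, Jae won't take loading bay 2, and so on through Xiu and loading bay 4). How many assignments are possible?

Let Aᵢ (for 1 ≤ i ≤ 4) be the placements that put person i in their forbidden loading bay. Any j of these fix j positions, leaving (6−j)! ways to fill the rest, and there are C(4,j) ways to pick which j.
By inclusion–exclusion, the number of valid placements is Σ_{j=0}^{4} (−1)^j C(4,j)·(6−j)!.
Computing: 720 − 480 + 144 − 24 + 2 = 362.

362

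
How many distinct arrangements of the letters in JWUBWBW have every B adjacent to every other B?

120

Treat the 2 copies of B as a single block. The multiset to arrange is then {BB, J, U, W, W, W}, 6 items in all.
That gives (6)!/(3!) = 120 arrangements.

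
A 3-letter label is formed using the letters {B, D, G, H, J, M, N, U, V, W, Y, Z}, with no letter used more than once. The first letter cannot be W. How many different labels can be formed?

The first letter has 12−1 = 11 choices (anything except W).
The remaining 2 letters are filled from the other 11 symbols without repetition: 11 × 10 = 110.
Total: 11 × 110 = 1210.

1210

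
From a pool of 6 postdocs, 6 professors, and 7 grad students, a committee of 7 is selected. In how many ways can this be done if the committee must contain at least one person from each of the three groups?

46165

Unrestricted: C(19,7) = 50388 ways to pick any 7 of the 19.
Subtract selections that omit an entire group: no postdocs → C(13,7) = 1716; no professors → C(13,7) = 1716; no grad students → C(12,7) = 792.
Add back selections omitting two groups (i.e. drawn from a single group): C(6,7) + C(6,7) + C(7,7) = 1.
By inclusion–exclusion: 50388 − 4224 + 1 = 46165.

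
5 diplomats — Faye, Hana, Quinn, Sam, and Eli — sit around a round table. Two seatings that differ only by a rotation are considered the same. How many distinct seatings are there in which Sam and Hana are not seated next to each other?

12

Without the restriction there are (4)! = 24 seatings.
Those with Sam next to Hana: fuse the pair into one unit and seat 4 units around a circle — 2·(3)! = 12.
Subtracting, 24 − 12 = 12.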